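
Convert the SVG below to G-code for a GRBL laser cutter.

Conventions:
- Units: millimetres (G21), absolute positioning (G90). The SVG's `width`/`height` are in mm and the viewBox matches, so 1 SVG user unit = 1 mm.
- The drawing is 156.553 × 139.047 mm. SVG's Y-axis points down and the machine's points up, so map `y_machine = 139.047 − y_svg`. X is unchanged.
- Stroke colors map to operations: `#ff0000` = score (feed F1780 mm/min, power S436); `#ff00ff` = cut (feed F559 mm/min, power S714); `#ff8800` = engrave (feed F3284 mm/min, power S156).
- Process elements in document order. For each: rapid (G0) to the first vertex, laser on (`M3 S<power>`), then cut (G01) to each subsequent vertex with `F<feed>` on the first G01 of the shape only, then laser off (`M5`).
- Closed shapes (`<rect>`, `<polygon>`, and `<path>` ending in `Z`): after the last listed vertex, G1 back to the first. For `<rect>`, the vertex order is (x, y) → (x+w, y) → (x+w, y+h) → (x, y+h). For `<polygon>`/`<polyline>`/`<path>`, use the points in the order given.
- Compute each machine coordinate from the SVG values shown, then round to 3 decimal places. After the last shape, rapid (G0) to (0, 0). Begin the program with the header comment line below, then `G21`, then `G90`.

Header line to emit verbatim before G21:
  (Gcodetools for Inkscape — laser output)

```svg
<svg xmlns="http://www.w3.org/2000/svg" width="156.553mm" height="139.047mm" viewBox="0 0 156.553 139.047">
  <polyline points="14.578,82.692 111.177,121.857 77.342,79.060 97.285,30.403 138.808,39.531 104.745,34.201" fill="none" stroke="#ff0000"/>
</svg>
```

(Gcodetools for Inkscape — laser output)
G21
G90
G0 X14.578 Y56.355
M3 S436
G01 X111.177 Y17.190 F1780
G01 X77.342 Y59.987
G01 X97.285 Y108.644
G01 X138.808 Y99.516
G01 X104.745 Y104.846
M5
G0 X0.000 Y0.000

1 u = 1 mm; y_m = 139.047 − y.

[1] `<polyline>` open polyline, #ff0000→score S436 F1780: (14.578,56.355) → (111.177,17.190) → (77.342,59.987) → (97.285,108.644) → (138.808,99.516) → (104.745,104.846)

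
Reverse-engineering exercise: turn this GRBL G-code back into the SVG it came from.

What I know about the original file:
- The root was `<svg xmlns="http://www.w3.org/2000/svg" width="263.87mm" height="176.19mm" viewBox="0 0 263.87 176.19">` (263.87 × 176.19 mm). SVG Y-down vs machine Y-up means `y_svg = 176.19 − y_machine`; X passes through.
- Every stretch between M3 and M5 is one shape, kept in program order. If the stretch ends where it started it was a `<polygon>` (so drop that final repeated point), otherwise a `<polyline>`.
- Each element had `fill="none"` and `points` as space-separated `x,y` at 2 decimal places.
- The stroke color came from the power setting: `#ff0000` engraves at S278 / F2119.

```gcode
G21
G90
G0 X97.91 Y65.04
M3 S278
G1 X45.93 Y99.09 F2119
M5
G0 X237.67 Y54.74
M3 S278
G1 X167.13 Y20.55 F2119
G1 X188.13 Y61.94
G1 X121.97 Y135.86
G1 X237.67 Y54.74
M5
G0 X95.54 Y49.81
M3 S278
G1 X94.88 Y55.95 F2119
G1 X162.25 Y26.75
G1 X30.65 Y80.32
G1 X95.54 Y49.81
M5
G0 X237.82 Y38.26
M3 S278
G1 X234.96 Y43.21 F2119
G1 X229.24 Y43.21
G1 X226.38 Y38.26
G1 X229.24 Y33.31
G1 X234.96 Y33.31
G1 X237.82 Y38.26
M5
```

<svg xmlns="http://www.w3.org/2000/svg" width="263.87mm" height="176.19mm" viewBox="0 0 263.87 176.19">
  <polyline points="97.91,111.15 45.93,77.10" fill="none" stroke="#ff0000"/>
  <polygon points="237.67,121.45 167.13,155.64 188.13,114.25 121.97,40.33" fill="none" stroke="#ff0000"/>
  <polygon points="95.54,126.38 94.88,120.24 162.25,149.44 30.65,95.87" fill="none" stroke="#ff0000"/>
  <polygon points="237.82,137.93 234.96,132.98 229.24,132.98 226.38,137.93 229.24,142.88 234.96,142.88" fill="none" stroke="#ff0000"/>
</svg>

Machine Y-up, SVG Y-down with viewBox height 176.19, so y_svg = 176.19 − y_machine; X carries over. Every run uses S278, so all elements get stroke `#ff0000` (engrave).

Run 1: The run is open, so emit a `<polyline>` with points (Y-flipped): 97.91,111.15 45.93,77.10.

Run 2: The run returns to its start, so emit a `<polygon>` with points (Y-flipped): 237.67,121.45 167.13,155.64 188.13,114.25 121.97,40.33.

Run 3: The run returns to its start, so emit a `<polygon>` with points (Y-flipped): 95.54,126.38 94.88,120.24 162.25,149.44 30.65,95.87.

Run 4: The run returns to its start, so emit a `<polygon>` with points (Y-flipped): 237.82,137.93 234.96,132.98 229.24,132.98 226.38,137.93 229.24,142.88 234.96,142.88.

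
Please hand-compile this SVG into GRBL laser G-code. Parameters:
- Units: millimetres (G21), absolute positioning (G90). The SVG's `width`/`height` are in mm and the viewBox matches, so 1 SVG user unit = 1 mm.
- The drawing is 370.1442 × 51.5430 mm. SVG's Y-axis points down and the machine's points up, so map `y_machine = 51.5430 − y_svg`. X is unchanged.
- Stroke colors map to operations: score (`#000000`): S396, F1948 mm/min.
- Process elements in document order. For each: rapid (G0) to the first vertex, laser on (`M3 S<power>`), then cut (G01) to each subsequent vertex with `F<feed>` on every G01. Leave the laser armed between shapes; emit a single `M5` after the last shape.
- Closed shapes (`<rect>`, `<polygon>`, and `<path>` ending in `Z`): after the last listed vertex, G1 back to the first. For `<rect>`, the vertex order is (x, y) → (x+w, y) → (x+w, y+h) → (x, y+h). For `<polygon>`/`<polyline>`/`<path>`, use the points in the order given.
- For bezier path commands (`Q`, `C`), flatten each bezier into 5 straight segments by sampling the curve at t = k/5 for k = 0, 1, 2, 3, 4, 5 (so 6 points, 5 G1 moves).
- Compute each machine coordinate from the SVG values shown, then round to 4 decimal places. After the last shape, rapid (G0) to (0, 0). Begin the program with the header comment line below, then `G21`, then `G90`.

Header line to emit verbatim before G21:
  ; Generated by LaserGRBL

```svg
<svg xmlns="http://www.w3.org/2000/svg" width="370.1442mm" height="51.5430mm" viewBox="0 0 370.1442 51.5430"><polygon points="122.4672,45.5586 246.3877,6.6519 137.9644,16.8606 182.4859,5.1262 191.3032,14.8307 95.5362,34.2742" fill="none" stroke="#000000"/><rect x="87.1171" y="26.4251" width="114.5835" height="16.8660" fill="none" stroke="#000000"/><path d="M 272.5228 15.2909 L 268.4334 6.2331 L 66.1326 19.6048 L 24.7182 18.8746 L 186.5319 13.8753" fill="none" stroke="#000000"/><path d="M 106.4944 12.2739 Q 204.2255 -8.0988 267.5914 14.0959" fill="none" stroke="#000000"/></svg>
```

1 u = 1 mm; y_m = 51.5430 − y.

[1] `<polygon>` closed polygon, #000000→score S396 F1948: (122.4672,5.9844) → (246.3877,44.8911) → (137.9644,34.6824) → (182.4859,46.4168) → (191.3032,36.7123) → (95.5362,17.2688) → (122.4672,5.9844) (closed)

[2] `<rect>` rectangle, #000000→score S396 F1948: (87.1171,25.1179) → (201.7006,25.1179) → (201.7006,8.2519) → (87.1171,8.2519) → (87.1171,25.1179) (closed)

[3] `<path>` open polyline, #000000→score S396 F1948: (272.5228,36.2521) → (268.4334,45.3099) → (66.1326,31.9382) → (24.7182,32.6684) → (186.5319,37.6677)

[4] `<path>` quadratic bezier, #000000→score S396 F1948: (106.4944,39.2691) → (144.2122,45.7155) → (179.1808,48.7565) → (211.4002,48.3921) → (240.8704,44.6223) → (267.5914,37.4471)

; Generated by LaserGRBL
G21
G90
G0 X122.4672 Y5.9844
M3 S396
G01 X246.3877 Y44.8911 F1948
G01 X137.9644 Y34.6824 F1948
G01 X182.4859 Y46.4168 F1948
G01 X191.3032 Y36.7123 F1948
G01 X95.5362 Y17.2688 F1948
G01 X122.4672 Y5.9844 F1948
G0 X87.1171 Y25.1179
M3 S396
G01 X201.7006 Y25.1179 F1948
G01 X201.7006 Y8.2519 F1948
G01 X87.1171 Y8.2519 F1948
G01 X87.1171 Y25.1179 F1948
G0 X272.5228 Y36.2521
M3 S396
G01 X268.4334 Y45.3099 F1948
G01 X66.1326 Y31.9382 F1948
G01 X24.7182 Y32.6684 F1948
G01 X186.5319 Y37.6677 F1948
G0 X106.4944 Y39.2691
M3 S396
G01 X144.2122 Y45.7155 F1948
G01 X179.1808 Y48.7565 F1948
G01 X211.4002 Y48.3921 F1948
G01 X240.8704 Y44.6223 F1948
G01 X267.5914 Y37.4471 F1948
M5
G0 X0.0000 Y0.0000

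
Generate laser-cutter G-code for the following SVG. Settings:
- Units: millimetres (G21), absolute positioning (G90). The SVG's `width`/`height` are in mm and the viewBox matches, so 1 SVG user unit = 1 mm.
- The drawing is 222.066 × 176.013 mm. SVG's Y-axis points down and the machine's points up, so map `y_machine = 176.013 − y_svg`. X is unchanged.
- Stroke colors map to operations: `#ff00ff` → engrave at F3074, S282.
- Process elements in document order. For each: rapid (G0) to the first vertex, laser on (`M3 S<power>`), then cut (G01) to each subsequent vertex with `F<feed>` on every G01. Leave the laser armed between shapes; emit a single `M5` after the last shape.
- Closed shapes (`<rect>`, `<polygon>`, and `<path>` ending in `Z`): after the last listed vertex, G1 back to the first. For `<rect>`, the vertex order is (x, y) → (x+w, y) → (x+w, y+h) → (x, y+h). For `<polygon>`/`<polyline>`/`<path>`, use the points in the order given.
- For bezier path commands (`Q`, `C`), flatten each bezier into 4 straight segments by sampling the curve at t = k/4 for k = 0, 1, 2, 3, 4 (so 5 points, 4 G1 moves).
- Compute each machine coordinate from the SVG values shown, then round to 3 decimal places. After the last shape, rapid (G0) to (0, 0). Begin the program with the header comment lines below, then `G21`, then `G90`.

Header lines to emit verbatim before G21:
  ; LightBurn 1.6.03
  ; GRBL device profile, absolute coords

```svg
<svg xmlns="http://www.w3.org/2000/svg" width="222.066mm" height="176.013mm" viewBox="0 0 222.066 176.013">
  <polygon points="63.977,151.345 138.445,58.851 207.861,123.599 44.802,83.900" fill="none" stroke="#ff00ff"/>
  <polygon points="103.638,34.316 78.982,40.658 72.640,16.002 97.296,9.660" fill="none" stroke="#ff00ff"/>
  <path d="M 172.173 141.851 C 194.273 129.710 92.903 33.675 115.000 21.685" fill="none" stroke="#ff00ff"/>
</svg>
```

; LightBurn 1.6.03
; GRBL device profile, absolute coords
G21
G90
G0 X63.977 Y24.668
M3 S282
G01 X138.445 Y117.162 F3074
G01 X207.861 Y52.414 F3074
G01 X44.802 Y92.113 F3074
G01 X63.977 Y24.668 F3074
G0 X103.638 Y141.697
M3 S282
G01 X78.982 Y135.355 F3074
G01 X72.640 Y160.011 F3074
G01 X97.296 Y166.353 F3074
G01 X103.638 Y141.697 F3074
G0 X172.173 Y34.162
M3 S282
G01 X169.456 Y56.374 F3074
G01 X143.588 Y94.302 F3074
G01 X117.719 Y132.201 F3074
G01 X115.000 Y154.328 F3074
M5
G0 X0.000 Y0.000

1 u = 1 mm; y_m = 176.013 − y.

[1] `<polygon>` closed polygon, #ff00ff→engrave S282 F3074: (63.977,24.668) → (138.445,117.162) → (207.861,52.414) → (44.802,92.113) → (63.977,24.668) (closed)

[2] `<polygon>` regular polygon, #ff00ff→engrave S282 F3074: (103.638,141.697) → (78.982,135.355) → (72.640,160.011) → (97.296,166.353) → (103.638,141.697) (closed)

[3] `<path>` cubic bezier, #ff00ff→engrave S282 F3074: (172.173,34.162) → (169.456,56.374) → (143.588,94.302) → (117.719,132.201) → (115.000,154.328)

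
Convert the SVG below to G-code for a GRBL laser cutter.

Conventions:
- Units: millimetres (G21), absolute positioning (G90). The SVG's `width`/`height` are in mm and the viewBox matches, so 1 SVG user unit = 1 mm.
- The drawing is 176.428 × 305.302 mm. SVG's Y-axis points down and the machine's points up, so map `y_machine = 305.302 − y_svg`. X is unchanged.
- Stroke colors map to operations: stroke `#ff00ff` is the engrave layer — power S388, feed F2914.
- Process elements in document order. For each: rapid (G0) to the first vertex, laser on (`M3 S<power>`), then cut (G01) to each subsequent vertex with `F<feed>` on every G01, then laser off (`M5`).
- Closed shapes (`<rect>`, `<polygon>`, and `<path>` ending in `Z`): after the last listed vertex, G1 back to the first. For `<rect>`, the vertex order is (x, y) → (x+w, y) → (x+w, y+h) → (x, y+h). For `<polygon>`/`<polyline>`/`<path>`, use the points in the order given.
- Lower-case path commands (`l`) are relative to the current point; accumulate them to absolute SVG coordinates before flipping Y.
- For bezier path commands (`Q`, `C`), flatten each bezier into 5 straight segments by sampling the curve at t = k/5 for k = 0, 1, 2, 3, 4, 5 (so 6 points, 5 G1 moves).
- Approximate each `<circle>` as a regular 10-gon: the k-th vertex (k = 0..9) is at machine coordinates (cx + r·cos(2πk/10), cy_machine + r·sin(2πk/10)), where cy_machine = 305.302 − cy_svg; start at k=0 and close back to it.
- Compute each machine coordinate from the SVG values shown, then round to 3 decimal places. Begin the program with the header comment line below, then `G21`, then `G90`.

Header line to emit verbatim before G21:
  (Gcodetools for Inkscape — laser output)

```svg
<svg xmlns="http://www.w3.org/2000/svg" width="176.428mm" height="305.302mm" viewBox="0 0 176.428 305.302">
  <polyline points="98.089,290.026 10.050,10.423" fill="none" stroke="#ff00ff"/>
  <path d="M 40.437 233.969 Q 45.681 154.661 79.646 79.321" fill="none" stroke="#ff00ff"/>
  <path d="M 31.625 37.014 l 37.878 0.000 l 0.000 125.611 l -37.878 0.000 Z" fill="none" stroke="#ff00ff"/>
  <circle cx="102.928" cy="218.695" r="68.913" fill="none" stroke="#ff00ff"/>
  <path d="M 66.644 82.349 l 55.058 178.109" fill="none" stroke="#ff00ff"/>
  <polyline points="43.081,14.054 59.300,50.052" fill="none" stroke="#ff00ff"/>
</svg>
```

(Gcodetools for Inkscape — laser output)
G21
G90
G0 X98.089 Y15.276
M3 S388
G01 X10.050 Y294.879 F2914
M5
G0 X40.437 Y71.333
M3 S388
G01 X43.683 Y102.897 F2914
G01 X49.228 Y134.145 F2914
G01 X57.069 Y165.074 F2914
G01 X67.209 Y195.686 F2914
G01 X79.646 Y225.981 F2914
M5
G0 X31.625 Y268.288
M3 S388
G01 X69.503 Y268.288 F2914
G01 X69.503 Y142.677 F2914
G01 X31.625 Y142.677 F2914
G01 X31.625 Y268.288 F2914
M5
G0 X171.841 Y86.607
M3 S388
G01 X158.680 Y127.113 F2914
G01 X124.223 Y152.147 F2914
G01 X81.633 Y152.147 F2914
G01 X47.176 Y127.113 F2914
G01 X34.015 Y86.607 F2914
G01 X47.176 Y46.101 F2914
G01 X81.633 Y21.067 F2914
G01 X124.223 Y21.067 F2914
G01 X158.680 Y46.101 F2914
G01 X171.841 Y86.607 F2914
M5
G0 X66.644 Y222.953
M3 S388
G01 X121.702 Y44.844 F2914
M5
G0 X43.081 Y291.248
M3 S388
G01 X59.300 Y255.250 F2914
M5

1 u = 1 mm; y_m = 305.302 − y.

[1] `<polyline>` line segment, #ff00ff→engrave S388 F2914: (98.089,15.276) → (10.050,294.879)

[2] `<path>` quadratic bezier, #ff00ff→engrave S388 F2914: (40.437,71.333) → (43.683,102.897) → (49.228,134.145) → (57.069,165.074) → (67.209,195.686) → (79.646,225.981)

[3] `<path>` rectangle, #ff00ff→engrave S388 F2914: (31.625,268.288) → (69.503,268.288) → (69.503,142.677) → (31.625,142.677) → (31.625,268.288) (closed)

[4] `<circle>` circle, #ff00ff→engrave S388 F2914: (171.841,86.607) → (158.680,127.113) → (124.223,152.147) → (81.633,152.147) → (47.176,127.113) → (34.015,86.607) → (47.176,46.101) → (81.633,21.067) → (124.223,21.067) → (158.680,46.101) → (171.841,86.607) (closed)

[5] `<path>` line segment, #ff00ff→engrave S388 F2914: (66.644,222.953) → (121.702,44.844)

[6] `<polyline>` line segment, #ff00ff→engrave S388 F2914: (43.081,291.248) → (59.300,255.250)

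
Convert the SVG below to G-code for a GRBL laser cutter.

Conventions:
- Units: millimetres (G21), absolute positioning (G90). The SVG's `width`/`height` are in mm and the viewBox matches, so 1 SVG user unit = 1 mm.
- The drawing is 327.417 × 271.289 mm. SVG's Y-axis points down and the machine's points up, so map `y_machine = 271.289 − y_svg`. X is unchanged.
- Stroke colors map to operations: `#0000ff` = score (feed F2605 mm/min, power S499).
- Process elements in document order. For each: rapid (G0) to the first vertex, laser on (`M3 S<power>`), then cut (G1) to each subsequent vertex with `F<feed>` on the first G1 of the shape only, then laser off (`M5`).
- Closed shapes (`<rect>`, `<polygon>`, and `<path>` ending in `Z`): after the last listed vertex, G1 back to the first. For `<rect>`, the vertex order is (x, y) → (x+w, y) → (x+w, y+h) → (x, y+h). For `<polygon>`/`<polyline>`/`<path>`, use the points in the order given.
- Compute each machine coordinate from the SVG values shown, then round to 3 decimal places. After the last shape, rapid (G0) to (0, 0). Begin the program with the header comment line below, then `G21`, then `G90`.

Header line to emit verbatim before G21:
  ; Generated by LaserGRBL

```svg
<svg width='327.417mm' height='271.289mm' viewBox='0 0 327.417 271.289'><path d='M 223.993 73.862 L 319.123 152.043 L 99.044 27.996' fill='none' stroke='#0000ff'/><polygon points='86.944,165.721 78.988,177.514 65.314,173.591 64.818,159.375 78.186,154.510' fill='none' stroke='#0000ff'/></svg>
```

1 u = 1 mm; y_m = 271.289 − y.

[1] `<path>` open polyline, #0000ff→score S499 F2605: (223.993,197.427) → (319.123,119.246) → (99.044,243.293)

[2] `<polygon>` regular polygon, #0000ff→score S499 F2605: (86.944,105.568) → (78.988,93.775) → (65.314,97.698) → (64.818,111.914) → (78.186,116.779) → (86.944,105.568) (closed)

; Generated by LaserGRBL
G21
G90
G0 X223.993 Y197.427
M3 S499
G1 X319.123 Y119.246 F2605
G1 X99.044 Y243.293
M5
G0 X86.944 Y105.568
M3 S499
G1 X78.988 Y93.775 F2605
G1 X65.314 Y97.698
G1 X64.818 Y111.914
G1 X78.186 Y116.779
G1 X86.944 Y105.568
M5
G0 X0.000 Y0.000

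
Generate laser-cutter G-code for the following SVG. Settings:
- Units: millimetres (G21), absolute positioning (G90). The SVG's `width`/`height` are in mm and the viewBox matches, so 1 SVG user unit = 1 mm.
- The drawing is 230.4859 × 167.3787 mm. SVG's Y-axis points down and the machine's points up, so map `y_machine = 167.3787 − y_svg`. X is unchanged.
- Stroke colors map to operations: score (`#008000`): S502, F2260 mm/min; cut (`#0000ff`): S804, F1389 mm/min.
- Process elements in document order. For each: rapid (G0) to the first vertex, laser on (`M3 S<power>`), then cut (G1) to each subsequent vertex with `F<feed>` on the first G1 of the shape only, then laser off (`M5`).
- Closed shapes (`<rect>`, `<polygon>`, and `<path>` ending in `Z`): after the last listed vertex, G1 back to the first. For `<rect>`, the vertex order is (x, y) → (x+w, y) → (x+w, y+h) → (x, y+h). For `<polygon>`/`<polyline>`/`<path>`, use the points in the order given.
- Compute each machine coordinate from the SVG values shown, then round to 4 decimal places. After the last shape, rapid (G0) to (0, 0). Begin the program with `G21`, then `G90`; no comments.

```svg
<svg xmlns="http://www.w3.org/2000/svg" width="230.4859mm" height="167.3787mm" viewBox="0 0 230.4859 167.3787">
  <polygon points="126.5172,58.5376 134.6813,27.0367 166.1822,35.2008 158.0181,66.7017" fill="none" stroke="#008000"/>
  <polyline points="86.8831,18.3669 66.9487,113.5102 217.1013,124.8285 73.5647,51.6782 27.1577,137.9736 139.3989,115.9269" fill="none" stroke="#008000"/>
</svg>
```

G21
G90
G0 X126.5172 Y108.8411
M3 S502
G1 X134.6813 Y140.3420 F2260
G1 X166.1822 Y132.1779
G1 X158.0181 Y100.6770
G1 X126.5172 Y108.8411
M5
G0 X86.8831 Y149.0118
M3 S502
G1 X66.9487 Y53.8685 F2260
G1 X217.1013 Y42.5502
G1 X73.5647 Y115.7005
G1 X27.1577 Y29.4051
G1 X139.3989 Y51.4518
M5
G0 X0.0000 Y0.0000

1 u = 1 mm; y_m = 167.3787 − y.

[1] `<polygon>` regular polygon, #008000→score S502 F2260: (126.5172,108.8411) → (134.6813,140.3420) → (166.1822,132.1779) → (158.0181,100.6770) → (126.5172,108.8411) (closed)

[2] `<polyline>` open polyline, #008000→score S502 F2260: (86.8831,149.0118) → (66.9487,53.8685) → (217.1013,42.5502) → (73.5647,115.7005) → (27.1577,29.4051) → (139.3989,51.4518)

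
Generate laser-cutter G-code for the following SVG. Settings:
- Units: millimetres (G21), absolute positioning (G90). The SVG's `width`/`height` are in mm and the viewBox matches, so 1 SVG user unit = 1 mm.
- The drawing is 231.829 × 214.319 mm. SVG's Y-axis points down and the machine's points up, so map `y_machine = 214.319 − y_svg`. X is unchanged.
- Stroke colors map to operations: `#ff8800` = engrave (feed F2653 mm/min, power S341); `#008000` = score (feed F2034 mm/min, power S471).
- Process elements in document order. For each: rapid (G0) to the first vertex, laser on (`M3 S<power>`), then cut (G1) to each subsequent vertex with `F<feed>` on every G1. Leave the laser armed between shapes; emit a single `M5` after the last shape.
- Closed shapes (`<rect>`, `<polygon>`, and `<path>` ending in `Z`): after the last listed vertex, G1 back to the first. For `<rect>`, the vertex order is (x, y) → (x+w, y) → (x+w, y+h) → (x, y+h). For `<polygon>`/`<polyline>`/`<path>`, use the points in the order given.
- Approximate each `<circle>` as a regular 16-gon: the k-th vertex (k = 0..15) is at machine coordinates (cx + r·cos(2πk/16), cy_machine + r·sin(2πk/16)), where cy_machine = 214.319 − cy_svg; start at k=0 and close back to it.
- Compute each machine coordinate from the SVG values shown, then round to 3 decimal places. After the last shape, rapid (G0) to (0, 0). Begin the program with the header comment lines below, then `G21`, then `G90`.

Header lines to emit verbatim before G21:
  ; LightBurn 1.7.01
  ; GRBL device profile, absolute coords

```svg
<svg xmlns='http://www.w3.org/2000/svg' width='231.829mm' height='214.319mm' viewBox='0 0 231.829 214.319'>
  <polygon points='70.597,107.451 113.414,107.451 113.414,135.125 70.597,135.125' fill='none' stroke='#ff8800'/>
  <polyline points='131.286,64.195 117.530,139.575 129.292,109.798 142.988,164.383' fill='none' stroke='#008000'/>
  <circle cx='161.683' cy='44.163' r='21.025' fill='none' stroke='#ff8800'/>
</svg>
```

; LightBurn 1.7.01
; GRBL device profile, absolute coords
G21
G90
G0 X70.597 Y106.868
M3 S341
G1 X113.414 Y106.868 F2653
G1 X113.414 Y79.194 F2653
G1 X70.597 Y79.194 F2653
G1 X70.597 Y106.868 F2653
G0 X131.286 Y150.124
M3 S471
G1 X117.530 Y74.744 F2034
G1 X129.292 Y104.521 F2034
G1 X142.988 Y49.936 F2034
G0 X182.708 Y170.156
M3 S341
G1 X181.108 Y178.202 F2653
G1 X176.550 Y185.023 F2653
G1 X169.729 Y189.581 F2653
G1 X161.683 Y191.181 F2653
G1 X153.637 Y189.581 F2653
G1 X146.816 Y185.023 F2653
G1 X142.258 Y178.202 F2653
G1 X140.658 Y170.156 F2653
G1 X142.258 Y162.110 F2653
G1 X146.816 Y155.289 F2653
G1 X153.637 Y150.731 F2653
G1 X161.683 Y149.131 F2653
G1 X169.729 Y150.731 F2653
G1 X176.550 Y155.289 F2653
G1 X181.108 Y162.110 F2653
G1 X182.708 Y170.156 F2653
M5
G0 X0.000 Y0.000

1 u = 1 mm; y_m = 214.319 − y.

[1] `<polygon>` rectangle, #ff8800→engrave S341 F2653: (70.597,106.868) → (113.414,106.868) → (113.414,79.194) → (70.597,79.194) → (70.597,106.868) (closed)

[2] `<polyline>` open polyline, #008000→score S471 F2034: (131.286,150.124) → (117.530,74.744) → (129.292,104.521) → (142.988,49.936)

[3] `<circle>` circle, #ff8800→engrave S341 F2653: (182.708,170.156) → (181.108,178.202) → (176.550,185.023) → (169.729,189.581) → (161.683,191.181) → (153.637,189.581) → (146.816,185.023) → (142.258,178.202) → (140.658,170.156) → (142.258,162.110) → (146.816,155.289) → (153.637,150.731) → (161.683,149.131) → (169.729,150.731) → (176.550,155.289) → (181.108,162.110) → (182.708,170.156) (closed)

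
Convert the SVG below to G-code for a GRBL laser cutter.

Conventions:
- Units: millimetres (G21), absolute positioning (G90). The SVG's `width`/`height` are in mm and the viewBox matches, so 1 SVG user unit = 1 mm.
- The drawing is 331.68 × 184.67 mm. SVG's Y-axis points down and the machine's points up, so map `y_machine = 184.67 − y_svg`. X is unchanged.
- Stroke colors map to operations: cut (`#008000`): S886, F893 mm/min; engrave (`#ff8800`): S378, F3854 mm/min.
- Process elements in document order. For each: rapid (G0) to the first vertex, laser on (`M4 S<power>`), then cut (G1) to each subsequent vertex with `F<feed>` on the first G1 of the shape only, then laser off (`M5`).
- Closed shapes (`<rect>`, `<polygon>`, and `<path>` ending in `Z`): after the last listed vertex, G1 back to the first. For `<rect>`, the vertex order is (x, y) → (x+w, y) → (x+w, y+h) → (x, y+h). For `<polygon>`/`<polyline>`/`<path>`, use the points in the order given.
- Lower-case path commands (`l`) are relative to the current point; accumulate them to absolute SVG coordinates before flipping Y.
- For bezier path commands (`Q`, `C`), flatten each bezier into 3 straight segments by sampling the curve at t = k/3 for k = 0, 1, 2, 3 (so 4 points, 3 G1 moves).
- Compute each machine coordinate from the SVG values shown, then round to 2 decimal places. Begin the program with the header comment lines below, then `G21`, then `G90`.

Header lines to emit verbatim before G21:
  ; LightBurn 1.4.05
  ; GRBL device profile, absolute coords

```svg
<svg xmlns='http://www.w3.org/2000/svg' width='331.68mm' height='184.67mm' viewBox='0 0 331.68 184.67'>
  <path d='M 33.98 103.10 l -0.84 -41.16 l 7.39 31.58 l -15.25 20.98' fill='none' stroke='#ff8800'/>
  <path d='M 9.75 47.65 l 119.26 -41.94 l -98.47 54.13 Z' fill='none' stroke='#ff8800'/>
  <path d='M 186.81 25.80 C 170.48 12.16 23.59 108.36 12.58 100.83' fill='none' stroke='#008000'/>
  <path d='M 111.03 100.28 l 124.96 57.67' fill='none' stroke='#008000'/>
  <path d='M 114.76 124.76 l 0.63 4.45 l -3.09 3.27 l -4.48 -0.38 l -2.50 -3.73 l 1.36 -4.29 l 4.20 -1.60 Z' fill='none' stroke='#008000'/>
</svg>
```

; LightBurn 1.4.05
; GRBL device profile, absolute coords
G21
G90
G0 X33.98 Y81.57
M4 S378
G1 X33.14 Y122.73 F3854
G1 X40.53 Y91.15
G1 X25.28 Y70.17
M5
G0 X9.75 Y137.02
M4 S378
G1 X129.01 Y178.96 F3854
G1 X30.54 Y124.83
G1 X9.75 Y137.02
M5
G0 X186.81 Y158.87
M4 S886
G1 X136.83 Y143.81 F893
G1 X59.02 Y102.98
G1 X12.58 Y83.84
M5
G0 X111.03 Y84.39
M4 S886
G1 X235.99 Y26.72 F893
M5
G0 X114.76 Y59.91
M4 S886
G1 X115.39 Y55.46 F893
G1 X112.30 Y52.19
G1 X107.82 Y52.57
G1 X105.32 Y56.30
G1 X106.68 Y60.59
G1 X110.88 Y62.19
G1 X114.76 Y59.91
M5

viewBox `0 0 331.68 184.67` with mm width/height → 1 unit = 1 mm. Flip: y_m = 184.67 − y_svg.

**Shape 1** — `<path>` open polyline, stroke `#ff8800` → engrave (S378, F3854). Machine vertices: (33.98,81.57) → (33.14,122.73) → (40.53,91.15) → (25.28,70.17). Open path.

**Shape 2** — `<path>` closed polygon, stroke `#ff8800` → engrave (S378, F3854). Machine vertices: (9.75,137.02) → (129.01,178.96) → (30.54,124.83) → (9.75,137.02). Closed: final G1 returns to the first vertex.

**Shape 3** — `<path>` cubic bezier, stroke `#008000` → cut (S886, F893). Control points (SVG): P0=(186.81,25.80), P1=(170.48,12.16), P2=(23.59,108.36), P3=(12.58,100.83); sampled at t=k/3. Machine vertices: (186.81,158.87) → (136.83,143.81) → (59.02,102.98) → (12.58,83.84). Open path.

**Shape 4** — `<path>` line segment, stroke `#008000` → cut (S886, F893). Machine vertices: (111.03,84.39) → (235.99,26.72). Open path.

**Shape 5** — `<path>` regular polygon, stroke `#008000` → cut (S886, F893). Machine vertices: (114.76,59.91) → (115.39,55.46) → (112.30,52.19) → (107.82,52.57) → (105.32,56.30) → (106.68,60.59) → (110.88,62.19) → (114.76,59.91). Closed: final G1 returns to the first vertex.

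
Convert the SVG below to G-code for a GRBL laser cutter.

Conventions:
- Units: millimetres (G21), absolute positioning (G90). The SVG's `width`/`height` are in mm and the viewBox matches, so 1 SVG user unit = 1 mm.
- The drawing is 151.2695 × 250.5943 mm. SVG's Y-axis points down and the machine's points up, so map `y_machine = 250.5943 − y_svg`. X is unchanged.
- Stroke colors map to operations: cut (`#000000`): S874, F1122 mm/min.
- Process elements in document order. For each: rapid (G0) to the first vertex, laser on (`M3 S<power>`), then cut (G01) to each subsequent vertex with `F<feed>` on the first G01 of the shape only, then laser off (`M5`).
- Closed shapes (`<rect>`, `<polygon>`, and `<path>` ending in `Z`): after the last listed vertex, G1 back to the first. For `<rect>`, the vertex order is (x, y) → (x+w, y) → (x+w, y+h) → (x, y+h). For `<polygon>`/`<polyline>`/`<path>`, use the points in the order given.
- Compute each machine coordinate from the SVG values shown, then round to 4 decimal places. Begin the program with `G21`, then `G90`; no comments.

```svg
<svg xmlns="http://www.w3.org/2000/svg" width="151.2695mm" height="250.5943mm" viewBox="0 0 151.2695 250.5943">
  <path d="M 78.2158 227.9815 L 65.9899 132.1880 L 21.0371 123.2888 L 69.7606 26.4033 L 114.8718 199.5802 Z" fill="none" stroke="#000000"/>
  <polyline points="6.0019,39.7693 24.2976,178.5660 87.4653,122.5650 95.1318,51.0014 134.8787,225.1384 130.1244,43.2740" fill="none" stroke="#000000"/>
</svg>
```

1 u = 1 mm; y_m = 250.5943 − y.

[1] `<path>` closed polygon, #000000→cut S874 F1122: (78.2158,22.6128) → (65.9899,118.4063) → (21.0371,127.3055) → (69.7606,224.1910) → (114.8718,51.0141) → (78.2158,22.6128) (closed)

[2] `<polyline>` open polyline, #000000→cut S874 F1122: (6.0019,210.8250) → (24.2976,72.0283) → (87.4653,128.0293) → (95.1318,199.5929) → (134.8787,25.4559) → (130.1244,207.3203)

G21
G90
G0 X78.2158 Y22.6128
M3 S874
G01 X65.9899 Y118.4063 F1122
G01 X21.0371 Y127.3055
G01 X69.7606 Y224.1910
G01 X114.8718 Y51.0141
G01 X78.2158 Y22.6128
M5
G0 X6.0019 Y210.8250
M3 S874
G01 X24.2976 Y72.0283 F1122
G01 X87.4653 Y128.0293
G01 X95.1318 Y199.5929
G01 X134.8787 Y25.4559
G01 X130.1244 Y207.3203
M5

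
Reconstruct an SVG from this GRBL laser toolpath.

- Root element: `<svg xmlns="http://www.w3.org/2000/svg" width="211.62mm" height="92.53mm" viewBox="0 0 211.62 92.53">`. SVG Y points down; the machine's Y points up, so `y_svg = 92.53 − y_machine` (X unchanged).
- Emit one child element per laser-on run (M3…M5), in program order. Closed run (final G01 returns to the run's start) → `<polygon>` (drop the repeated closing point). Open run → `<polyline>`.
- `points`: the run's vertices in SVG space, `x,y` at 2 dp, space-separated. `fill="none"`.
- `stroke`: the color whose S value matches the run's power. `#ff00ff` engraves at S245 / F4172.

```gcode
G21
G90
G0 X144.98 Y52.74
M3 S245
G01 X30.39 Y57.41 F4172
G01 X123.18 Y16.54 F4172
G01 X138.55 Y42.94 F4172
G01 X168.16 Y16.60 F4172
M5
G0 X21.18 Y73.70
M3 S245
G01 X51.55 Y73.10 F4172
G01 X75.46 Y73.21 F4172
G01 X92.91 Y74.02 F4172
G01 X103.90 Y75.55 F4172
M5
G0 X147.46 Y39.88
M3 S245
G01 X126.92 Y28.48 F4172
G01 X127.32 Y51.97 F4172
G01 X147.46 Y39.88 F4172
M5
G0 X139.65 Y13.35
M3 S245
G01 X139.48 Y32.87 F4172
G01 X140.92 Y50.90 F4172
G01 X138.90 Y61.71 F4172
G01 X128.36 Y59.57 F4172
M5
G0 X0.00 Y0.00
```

Machine Y-up, SVG Y-down with viewBox height 92.53, so y_svg = 92.53 − y_machine; X carries over. Every run uses S245, so all elements get stroke `#ff00ff` (engrave).

Run 1: The run is open, so emit a `<polyline>` with points (Y-flipped): 144.98,39.79 30.39,35.12 123.18,75.99 138.55,49.59 168.16,75.93.

Run 2: The run is open, so emit a `<polyline>` with points (Y-flipped): 21.18,18.83 51.55,19.43 75.46,19.32 92.91,18.51 103.90,16.98.

Run 3: The run returns to its start, so emit a `<polygon>` with points (Y-flipped): 147.46,52.65 126.92,64.05 127.32,40.56.

Run 4: The run is open, so emit a `<polyline>` with points (Y-flipped): 139.65,79.18 139.48,59.66 140.92,41.63 138.90,30.82 128.36,32.96.

<svg xmlns="http://www.w3.org/2000/svg" width="211.62mm" height="92.53mm" viewBox="0 0 211.62 92.53">
  <polyline points="144.98,39.79 30.39,35.12 123.18,75.99 138.55,49.59 168.16,75.93" fill="none" stroke="#ff00ff"/>
  <polyline points="21.18,18.83 51.55,19.43 75.46,19.32 92.91,18.51 103.90,16.98" fill="none" stroke="#ff00ff"/>
  <polygon points="147.46,52.65 126.92,64.05 127.32,40.56" fill="none" stroke="#ff00ff"/>
  <polyline points="139.65,79.18 139.48,59.66 140.92,41.63 138.90,30.82 128.36,32.96" fill="none" stroke="#ff00ff"/>
</svg>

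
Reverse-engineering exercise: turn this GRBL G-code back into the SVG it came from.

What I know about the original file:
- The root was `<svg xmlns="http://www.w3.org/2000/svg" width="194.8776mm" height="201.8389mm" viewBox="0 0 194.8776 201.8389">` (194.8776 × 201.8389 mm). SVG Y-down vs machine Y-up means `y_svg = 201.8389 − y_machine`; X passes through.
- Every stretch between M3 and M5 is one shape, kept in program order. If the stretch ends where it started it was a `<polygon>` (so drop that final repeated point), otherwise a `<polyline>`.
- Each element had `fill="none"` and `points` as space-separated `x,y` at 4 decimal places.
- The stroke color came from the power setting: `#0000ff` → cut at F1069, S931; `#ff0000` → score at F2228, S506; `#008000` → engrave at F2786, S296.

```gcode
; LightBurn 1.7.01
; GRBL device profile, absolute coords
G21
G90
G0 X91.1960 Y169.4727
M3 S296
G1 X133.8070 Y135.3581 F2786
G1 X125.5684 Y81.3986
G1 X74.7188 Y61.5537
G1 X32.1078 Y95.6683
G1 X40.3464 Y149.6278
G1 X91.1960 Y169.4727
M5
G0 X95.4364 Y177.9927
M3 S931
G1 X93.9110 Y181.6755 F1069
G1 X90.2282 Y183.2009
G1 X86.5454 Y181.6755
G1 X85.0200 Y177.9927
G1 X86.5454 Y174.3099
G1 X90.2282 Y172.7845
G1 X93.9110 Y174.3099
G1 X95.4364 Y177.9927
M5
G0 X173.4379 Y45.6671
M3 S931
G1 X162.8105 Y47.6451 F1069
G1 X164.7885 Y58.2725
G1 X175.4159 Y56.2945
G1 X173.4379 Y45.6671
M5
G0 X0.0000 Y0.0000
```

<svg xmlns="http://www.w3.org/2000/svg" width="194.8776mm" height="201.8389mm" viewBox="0 0 194.8776 201.8389">
  <polygon points="91.1960,32.3662 133.8070,66.4808 125.5684,120.4403 74.7188,140.2852 32.1078,106.1706 40.3464,52.2111" fill="none" stroke="#008000"/>
  <polygon points="95.4364,23.8462 93.9110,20.1634 90.2282,18.6380 86.5454,20.1634 85.0200,23.8462 86.5454,27.5290 90.2282,29.0544 93.9110,27.5290" fill="none" stroke="#0000ff"/>
  <polygon points="173.4379,156.1718 162.8105,154.1938 164.7885,143.5664 175.4159,145.5444" fill="none" stroke="#0000ff"/>
</svg>

Each laser-on run becomes one SVG element. Flip Y back into SVG space with y_svg = 201.8389 − y_machine.

Run 1: power S296 maps to stroke `#008000` (engrave). The run returns to its start, so emit a `<polygon>` with points (Y-flipped): 91.1960,32.3662 133.8070,66.4808 125.5684,120.4403 74.7188,140.2852 32.1078,106.1706 40.3464,52.2111.

Run 2: power S931 maps to stroke `#0000ff` (cut). The run returns to its start, so emit a `<polygon>` with points (Y-flipped): 95.4364,23.8462 93.9110,20.1634 90.2282,18.6380 86.5454,20.1634 85.0200,23.8462 86.5454,27.5290 90.2282,29.0544 93.9110,27.5290.

Run 3: power S931 maps to stroke `#0000ff` (cut). The run returns to its start, so emit a `<polygon>` with points (Y-flipped): 173.4379,156.1718 162.8105,154.1938 164.7885,143.5664 175.4159,145.5444.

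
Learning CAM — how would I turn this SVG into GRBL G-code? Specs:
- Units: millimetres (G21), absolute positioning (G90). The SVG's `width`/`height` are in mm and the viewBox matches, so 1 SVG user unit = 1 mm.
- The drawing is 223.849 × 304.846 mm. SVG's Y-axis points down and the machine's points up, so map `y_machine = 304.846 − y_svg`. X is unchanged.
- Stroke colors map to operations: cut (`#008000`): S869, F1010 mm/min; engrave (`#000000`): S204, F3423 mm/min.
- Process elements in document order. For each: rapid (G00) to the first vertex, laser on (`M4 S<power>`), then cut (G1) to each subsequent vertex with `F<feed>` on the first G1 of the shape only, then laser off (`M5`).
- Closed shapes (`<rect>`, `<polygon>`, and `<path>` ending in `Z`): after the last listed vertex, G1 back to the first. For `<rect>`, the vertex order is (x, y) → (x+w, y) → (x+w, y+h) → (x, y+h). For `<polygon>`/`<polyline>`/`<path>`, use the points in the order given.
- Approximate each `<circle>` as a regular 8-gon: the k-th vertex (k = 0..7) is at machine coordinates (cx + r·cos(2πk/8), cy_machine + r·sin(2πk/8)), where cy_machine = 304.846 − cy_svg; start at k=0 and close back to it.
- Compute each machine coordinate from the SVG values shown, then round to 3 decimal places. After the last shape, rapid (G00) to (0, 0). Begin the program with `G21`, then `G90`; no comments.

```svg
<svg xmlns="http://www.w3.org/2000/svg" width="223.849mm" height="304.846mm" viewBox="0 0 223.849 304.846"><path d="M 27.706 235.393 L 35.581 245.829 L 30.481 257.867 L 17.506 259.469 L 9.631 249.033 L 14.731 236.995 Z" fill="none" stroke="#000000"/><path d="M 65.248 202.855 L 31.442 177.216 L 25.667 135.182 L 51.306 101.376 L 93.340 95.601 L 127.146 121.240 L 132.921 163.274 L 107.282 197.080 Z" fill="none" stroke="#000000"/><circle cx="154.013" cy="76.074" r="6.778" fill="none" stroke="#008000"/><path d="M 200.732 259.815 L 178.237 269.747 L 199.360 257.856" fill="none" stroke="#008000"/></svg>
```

Since the viewBox matches the mm dimensions, user units are millimetres directly. The only transform is the Y-flip y_m = 304.846 − y_svg.

Shape 1 is a regular polygon drawn with `<path>`. Its stroke #000000 means engrave at S204, F3423. After flipping Y the toolpath is (27.706,69.453) → (35.581,59.017) → (30.481,46.979) → (17.506,45.377) → (9.631,55.813) → (14.731,67.851) → (27.706,69.453), returning to the start.

Shape 2 is a regular polygon drawn with `<path>`. Its stroke #000000 means engrave at S204, F3423. After flipping Y the toolpath is (65.248,101.991) → (31.442,127.630) → (25.667,169.664) → (51.306,203.470) → (93.340,209.245) → (127.146,183.606) → (132.921,141.572) → (107.282,107.766) → (65.248,101.991), returning to the start.

Shape 3 is a circle drawn with `<circle>`. Its stroke #008000 means cut at S869, F1010. After flipping Y the toolpath is (160.791,228.772) → (158.806,233.565) → (154.013,235.550) → (149.220,233.565) → (147.235,228.772) → (149.220,223.979) → (154.013,221.994) → (158.806,223.979) → (160.791,228.772), returning to the start.

Shape 4 is a open polyline drawn with `<path>`. Its stroke #008000 means cut at S869, F1010. After flipping Y the toolpath is (200.732,45.031) → (178.237,35.099) → (199.360,46.990).

G21
G90
G00 X27.706 Y69.453
M4 S204
G1 X35.581 Y59.017 F3423
G1 X30.481 Y46.979
G1 X17.506 Y45.377
G1 X9.631 Y55.813
G1 X14.731 Y67.851
G1 X27.706 Y69.453
M5
G00 X65.248 Y101.991
M4 S204
G1 X31.442 Y127.630 F3423
G1 X25.667 Y169.664
G1 X51.306 Y203.470
G1 X93.340 Y209.245
G1 X127.146 Y183.606
G1 X132.921 Y141.572
G1 X107.282 Y107.766
G1 X65.248 Y101.991
M5
G00 X160.791 Y228.772
M4 S869
G1 X158.806 Y233.565 F1010
G1 X154.013 Y235.550
G1 X149.220 Y233.565
G1 X147.235 Y228.772
G1 X149.220 Y223.979
G1 X154.013 Y221.994
G1 X158.806 Y223.979
G1 X160.791 Y228.772
M5
G00 X200.732 Y45.031
M4 S869
G1 X178.237 Y35.099 F1010
G1 X199.360 Y46.990
M5
G00 X0.000 Y0.000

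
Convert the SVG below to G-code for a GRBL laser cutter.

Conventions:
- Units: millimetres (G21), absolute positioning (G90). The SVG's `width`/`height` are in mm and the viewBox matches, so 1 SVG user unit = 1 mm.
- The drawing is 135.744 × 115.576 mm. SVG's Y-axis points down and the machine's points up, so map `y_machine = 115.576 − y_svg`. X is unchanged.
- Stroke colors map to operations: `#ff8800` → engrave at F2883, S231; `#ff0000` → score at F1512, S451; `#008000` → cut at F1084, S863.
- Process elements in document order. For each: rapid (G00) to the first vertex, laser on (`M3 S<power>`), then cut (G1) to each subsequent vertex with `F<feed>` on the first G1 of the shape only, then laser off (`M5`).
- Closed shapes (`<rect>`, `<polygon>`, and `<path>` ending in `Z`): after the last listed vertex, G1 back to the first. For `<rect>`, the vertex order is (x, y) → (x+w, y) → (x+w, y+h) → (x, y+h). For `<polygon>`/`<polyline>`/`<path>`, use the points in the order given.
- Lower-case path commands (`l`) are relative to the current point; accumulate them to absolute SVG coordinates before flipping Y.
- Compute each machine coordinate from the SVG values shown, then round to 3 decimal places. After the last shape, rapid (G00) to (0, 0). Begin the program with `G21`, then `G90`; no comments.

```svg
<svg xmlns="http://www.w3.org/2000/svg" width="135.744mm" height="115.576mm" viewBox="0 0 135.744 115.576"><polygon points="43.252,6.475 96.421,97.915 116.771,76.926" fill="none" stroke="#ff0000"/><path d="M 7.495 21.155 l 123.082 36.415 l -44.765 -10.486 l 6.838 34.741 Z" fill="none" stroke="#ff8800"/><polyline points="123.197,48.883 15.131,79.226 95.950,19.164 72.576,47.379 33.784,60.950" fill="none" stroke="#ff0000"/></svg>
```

G21
G90
G00 X43.252 Y109.101
M3 S451
G1 X96.421 Y17.661 F1512
G1 X116.771 Y38.650
G1 X43.252 Y109.101
M5
G00 X7.495 Y94.421
M3 S231
G1 X130.577 Y58.006 F2883
G1 X85.812 Y68.492
G1 X92.650 Y33.751
G1 X7.495 Y94.421
M5
G00 X123.197 Y66.693
M3 S451
G1 X15.131 Y36.350 F1512
G1 X95.950 Y96.412
G1 X72.576 Y68.197
G1 X33.784 Y54.626
M5
G00 X0.000 Y0.000

1 u = 1 mm; y_m = 115.576 − y.

[1] `<polygon>` closed polygon, #ff0000→score S451 F1512: (43.252,109.101) → (96.421,17.661) → (116.771,38.650) → (43.252,109.101) (closed)

[2] `<path>` closed polygon, #ff8800→engrave S231 F2883: (7.495,94.421) → (130.577,58.006) → (85.812,68.492) → (92.650,33.751) → (7.495,94.421) (closed)

[3] `<polyline>` open polyline, #ff0000→score S451 F1512: (123.197,66.693) → (15.131,36.350) → (95.950,96.412) → (72.576,68.197) → (33.784,54.626)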